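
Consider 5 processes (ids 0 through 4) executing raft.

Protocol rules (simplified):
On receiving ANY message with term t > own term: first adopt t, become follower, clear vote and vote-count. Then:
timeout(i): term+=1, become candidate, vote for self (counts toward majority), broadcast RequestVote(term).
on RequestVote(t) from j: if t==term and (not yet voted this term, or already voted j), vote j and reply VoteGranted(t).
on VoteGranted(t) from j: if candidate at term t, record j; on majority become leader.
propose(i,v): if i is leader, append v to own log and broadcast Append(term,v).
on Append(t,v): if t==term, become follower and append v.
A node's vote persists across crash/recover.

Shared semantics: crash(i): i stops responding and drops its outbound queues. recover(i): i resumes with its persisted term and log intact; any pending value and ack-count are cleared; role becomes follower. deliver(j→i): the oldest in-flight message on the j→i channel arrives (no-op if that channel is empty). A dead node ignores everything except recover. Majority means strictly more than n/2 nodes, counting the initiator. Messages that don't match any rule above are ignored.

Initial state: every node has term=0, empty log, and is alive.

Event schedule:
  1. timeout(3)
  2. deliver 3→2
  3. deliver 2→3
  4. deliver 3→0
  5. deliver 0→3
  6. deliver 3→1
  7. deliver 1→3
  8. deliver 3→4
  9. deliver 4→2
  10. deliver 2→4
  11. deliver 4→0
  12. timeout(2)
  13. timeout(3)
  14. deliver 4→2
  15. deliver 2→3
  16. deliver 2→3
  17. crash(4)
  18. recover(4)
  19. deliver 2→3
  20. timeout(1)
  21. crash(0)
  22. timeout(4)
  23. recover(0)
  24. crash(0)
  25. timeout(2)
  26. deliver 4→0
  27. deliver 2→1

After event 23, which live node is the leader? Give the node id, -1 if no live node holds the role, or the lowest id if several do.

-1

after 1 — timeout(3): n3:cand/t1/[-]
after 2 — deliver 3→2: n2:foll/t1/[-]
after 3 — deliver 2→3: ·
after 4 — deliver 3→0: n0:foll/t1/[-]
after 5 — deliver 0→3: n3:lead/t1/[-]
after 6 — deliver 3→1: n1:foll/t1/[-]
after 7 — deliver 1→3: ·
after 8 — deliver 3→4: n4:foll/t1/[-]
after 9 — deliver 4→2: ·
after 10 — deliver 2→4: ·
after 11 — deliver 4→0: ·
after 12 — timeout(2): n2:cand/t2/[-]
after 13 — timeout(3): n3:cand/t2/[-]
after 14 — deliver 4→2: ·
after 15 — deliver 2→3: ·
after 16 — deliver 2→3: ·
after 17 — crash(4): n4:✗foll/t1/[-]
after 18 — recover(4): n4:foll/t1/[-]
after 19 — deliver 2→3: ·
after 20 — timeout(1): n1:cand/t2/[-]
after 21 — crash(0): n0:✗foll/t1/[-]
after 22 — timeout(4): n4:cand/t2/[-]
after 23 — recover(0): n0:foll/t1/[-]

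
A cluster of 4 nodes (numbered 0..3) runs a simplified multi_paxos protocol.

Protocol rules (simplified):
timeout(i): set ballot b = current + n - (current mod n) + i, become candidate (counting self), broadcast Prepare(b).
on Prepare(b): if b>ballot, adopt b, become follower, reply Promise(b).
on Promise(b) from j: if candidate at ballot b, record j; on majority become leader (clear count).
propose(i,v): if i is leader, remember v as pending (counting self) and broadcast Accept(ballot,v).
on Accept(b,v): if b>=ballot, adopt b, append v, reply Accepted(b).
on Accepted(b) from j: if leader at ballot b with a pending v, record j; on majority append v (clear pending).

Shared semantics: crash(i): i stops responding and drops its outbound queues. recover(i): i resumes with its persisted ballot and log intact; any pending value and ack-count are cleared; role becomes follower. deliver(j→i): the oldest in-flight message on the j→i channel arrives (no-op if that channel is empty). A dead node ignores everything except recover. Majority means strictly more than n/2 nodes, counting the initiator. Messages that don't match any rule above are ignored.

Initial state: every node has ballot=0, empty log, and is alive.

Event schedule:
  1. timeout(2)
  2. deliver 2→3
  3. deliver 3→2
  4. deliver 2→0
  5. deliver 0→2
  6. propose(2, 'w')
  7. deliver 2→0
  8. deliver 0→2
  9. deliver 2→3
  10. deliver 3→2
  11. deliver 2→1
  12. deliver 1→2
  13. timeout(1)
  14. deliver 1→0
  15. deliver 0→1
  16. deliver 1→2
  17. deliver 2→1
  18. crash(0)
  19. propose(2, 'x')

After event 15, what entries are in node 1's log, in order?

empty

step 1 timeout(2): 2={cand,b=6,log=-}
step 2 deliver 2→3: 3={foll,b=6,log=-}
step 3 deliver 3→2: —
step 4 deliver 2→0: 0={foll,b=6,log=-}
step 5 deliver 0→2: 2={lead,b=6,log=-}
step 6 propose(2,'w'): —
step 7 deliver 2→0: 0={foll,b=6,log=w}
step 8 deliver 0→2: —
step 9 deliver 2→3: 3={foll,b=6,log=w}
step 10 deliver 3→2: 2={lead,b=6,log=w}
step 11 deliver 2→1: 1={foll,b=6,log=-}
step 12 deliver 1→2: —
step 13 timeout(1): 1={cand,b=9,log=-}
step 14 deliver 1→0: 0={foll,b=9,log=w}
step 15 deliver 0→1: —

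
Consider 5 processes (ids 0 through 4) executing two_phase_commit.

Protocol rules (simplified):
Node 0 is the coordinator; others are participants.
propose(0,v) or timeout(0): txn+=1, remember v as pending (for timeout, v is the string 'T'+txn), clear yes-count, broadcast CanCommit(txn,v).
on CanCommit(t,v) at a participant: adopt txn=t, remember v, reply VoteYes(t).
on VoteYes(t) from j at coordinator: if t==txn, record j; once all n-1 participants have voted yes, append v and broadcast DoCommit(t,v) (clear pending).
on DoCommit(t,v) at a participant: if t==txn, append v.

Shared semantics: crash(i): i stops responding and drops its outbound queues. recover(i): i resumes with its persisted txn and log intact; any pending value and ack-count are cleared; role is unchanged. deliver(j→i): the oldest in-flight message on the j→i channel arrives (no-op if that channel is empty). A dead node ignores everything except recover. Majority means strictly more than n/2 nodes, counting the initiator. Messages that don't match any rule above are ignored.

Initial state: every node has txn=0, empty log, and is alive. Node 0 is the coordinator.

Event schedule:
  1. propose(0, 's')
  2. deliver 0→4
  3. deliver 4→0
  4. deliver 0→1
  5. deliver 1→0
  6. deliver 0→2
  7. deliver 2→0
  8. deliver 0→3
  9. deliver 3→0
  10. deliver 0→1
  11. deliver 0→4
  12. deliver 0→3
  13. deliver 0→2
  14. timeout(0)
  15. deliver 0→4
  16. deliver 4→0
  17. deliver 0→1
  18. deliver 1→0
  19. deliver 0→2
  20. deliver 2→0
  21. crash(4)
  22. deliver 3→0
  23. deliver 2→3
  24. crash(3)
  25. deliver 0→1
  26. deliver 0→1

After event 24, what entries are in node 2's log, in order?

step 1 propose(0,'s'): 0={coor,t=1,log=-}
step 2 deliver 0→4: 4={part,t=1,log=-}
step 3 deliver 4→0: —
step 4 deliver 0→1: 1={part,t=1,log=-}
step 5 deliver 1→0: —
step 6 deliver 0→2: 2={part,t=1,log=-}
step 7 deliver 2→0: —
step 8 deliver 0→3: 3={part,t=1,log=-}
step 9 deliver 3→0: 0={coor,t=1,log=s}
step 10 deliver 0→1: 1={part,t=1,log=s}
step 11 deliver 0→4: 4={part,t=1,log=s}
step 12 deliver 0→3: 3={part,t=1,log=s}
step 13 deliver 0→2: 2={part,t=1,log=s}
step 14 timeout(0): 0={coor,t=2,log=s}
step 15 deliver 0→4: 4={part,t=2,log=s}
step 16 deliver 4→0: —
step 17 deliver 0→1: 1={part,t=2,log=s}
step 18 deliver 1→0: —
step 19 deliver 0→2: 2={part,t=2,log=s}
step 20 deliver 2→0: —
step 21 crash(4): 4={✗part,t=2,log=s}
step 22 deliver 3→0: —
step 23 deliver 2→3: —
step 24 crash(3): 3={✗part,t=1,log=s}

s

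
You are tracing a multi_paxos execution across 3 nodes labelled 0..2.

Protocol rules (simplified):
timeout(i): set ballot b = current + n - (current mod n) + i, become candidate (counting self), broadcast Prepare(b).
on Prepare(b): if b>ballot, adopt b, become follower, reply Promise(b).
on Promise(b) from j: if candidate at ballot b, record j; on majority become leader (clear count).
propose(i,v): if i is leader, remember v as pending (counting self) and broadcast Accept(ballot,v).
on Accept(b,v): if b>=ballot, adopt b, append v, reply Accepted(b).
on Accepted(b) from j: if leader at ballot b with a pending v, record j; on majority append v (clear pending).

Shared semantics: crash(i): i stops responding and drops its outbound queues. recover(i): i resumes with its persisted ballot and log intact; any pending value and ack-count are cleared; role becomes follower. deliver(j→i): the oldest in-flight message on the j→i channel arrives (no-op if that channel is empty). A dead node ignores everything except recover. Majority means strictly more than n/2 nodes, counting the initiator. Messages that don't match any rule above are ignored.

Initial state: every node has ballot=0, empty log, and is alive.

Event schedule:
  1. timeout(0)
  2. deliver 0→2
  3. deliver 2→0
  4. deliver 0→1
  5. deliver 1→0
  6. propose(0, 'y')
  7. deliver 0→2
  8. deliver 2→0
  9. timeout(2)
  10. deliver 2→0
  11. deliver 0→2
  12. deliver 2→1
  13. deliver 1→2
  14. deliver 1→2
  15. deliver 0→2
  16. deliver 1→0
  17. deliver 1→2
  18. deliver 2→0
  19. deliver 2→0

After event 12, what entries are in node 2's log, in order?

1. timeout(0):  <0:cand b3 ->
2. deliver 0→2:  <2:foll b3 ->
3. deliver 2→0:  <0:lead b3 ->
4. deliver 0→1:  <1:foll b3 ->
5. deliver 1→0:  nop
6. propose(0,'y'):  nop
7. deliver 0→2:  <2:foll b3 y>
8. deliver 2→0:  <0:lead b3 y>
9. timeout(2):  <2:cand b8 y>
10. deliver 2→0:  <0:foll b8 y>
11. deliver 0→2:  <2:lead b8 y>
12. deliver 2→1:  <1:foll b8 ->

y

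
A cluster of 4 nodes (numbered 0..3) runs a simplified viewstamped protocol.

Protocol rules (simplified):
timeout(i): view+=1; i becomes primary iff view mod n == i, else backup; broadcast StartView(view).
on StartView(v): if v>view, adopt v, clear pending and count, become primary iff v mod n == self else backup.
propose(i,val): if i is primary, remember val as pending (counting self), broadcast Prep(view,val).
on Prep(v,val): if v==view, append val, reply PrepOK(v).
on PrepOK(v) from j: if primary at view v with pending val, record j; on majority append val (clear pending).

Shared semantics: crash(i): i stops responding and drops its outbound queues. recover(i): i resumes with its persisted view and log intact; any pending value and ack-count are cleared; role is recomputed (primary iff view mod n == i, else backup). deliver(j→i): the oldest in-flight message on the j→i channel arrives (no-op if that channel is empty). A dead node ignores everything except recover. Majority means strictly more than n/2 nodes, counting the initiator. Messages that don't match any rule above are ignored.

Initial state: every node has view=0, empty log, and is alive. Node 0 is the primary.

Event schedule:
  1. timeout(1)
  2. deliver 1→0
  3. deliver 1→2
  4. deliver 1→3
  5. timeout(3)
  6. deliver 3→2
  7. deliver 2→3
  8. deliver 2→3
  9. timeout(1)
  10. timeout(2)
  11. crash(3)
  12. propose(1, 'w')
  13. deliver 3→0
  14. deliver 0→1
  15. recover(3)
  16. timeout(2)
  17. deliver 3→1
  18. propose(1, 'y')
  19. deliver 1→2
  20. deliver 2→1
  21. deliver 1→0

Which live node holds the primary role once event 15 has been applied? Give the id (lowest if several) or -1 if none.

-1

after 1 — timeout(1): n1:prim/v1/[-]
after 2 — deliver 1→0: n0:back/v1/[-]
after 3 — deliver 1→2: n2:back/v1/[-]
after 4 — deliver 1→3: n3:back/v1/[-]
after 5 — timeout(3): n3:back/v2/[-]
after 6 — deliver 3→2: n2:prim/v2/[-]
after 7 — deliver 2→3: ·
after 8 — deliver 2→3: ·
after 9 — timeout(1): n1:back/v2/[-]
after 10 — timeout(2): n2:back/v3/[-]
after 11 — crash(3): n3:✗back/v2/[-]
after 12 — propose(1,'w'): ·
after 13 — deliver 3→0: ·
after 14 — deliver 0→1: ·
after 15 — recover(3): n3:back/v2/[-]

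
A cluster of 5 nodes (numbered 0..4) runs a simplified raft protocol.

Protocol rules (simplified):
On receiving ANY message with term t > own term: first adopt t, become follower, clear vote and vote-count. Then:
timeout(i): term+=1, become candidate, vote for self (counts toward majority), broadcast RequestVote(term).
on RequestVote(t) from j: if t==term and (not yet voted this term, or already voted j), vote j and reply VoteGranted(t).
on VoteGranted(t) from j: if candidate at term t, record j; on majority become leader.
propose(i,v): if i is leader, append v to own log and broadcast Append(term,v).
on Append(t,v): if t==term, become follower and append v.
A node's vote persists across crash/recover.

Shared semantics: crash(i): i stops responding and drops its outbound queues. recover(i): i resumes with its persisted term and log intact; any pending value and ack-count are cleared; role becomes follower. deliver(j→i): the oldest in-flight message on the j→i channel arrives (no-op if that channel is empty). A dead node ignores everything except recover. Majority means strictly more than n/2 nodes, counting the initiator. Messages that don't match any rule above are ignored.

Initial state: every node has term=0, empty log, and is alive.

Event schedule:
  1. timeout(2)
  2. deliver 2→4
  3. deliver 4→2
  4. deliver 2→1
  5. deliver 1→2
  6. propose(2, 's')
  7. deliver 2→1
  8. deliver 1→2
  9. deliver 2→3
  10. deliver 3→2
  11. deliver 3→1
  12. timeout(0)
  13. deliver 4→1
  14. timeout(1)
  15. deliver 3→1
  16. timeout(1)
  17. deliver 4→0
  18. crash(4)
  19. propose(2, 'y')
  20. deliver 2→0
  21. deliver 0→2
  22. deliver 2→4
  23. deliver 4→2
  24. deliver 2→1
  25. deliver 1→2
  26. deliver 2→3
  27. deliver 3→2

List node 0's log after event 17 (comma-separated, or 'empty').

[1] timeout(2) → N2(cand t1 [-])
[2] deliver 2→4 → N4(foll t1 [-])
[3] deliver 4→2 → ∅
[4] deliver 2→1 → N1(foll t1 [-])
[5] deliver 1→2 → N2(lead t1 [-])
[6] propose(2,'s') → N2(lead t1 [s])
[7] deliver 2→1 → N1(foll t1 [s])
[8] deliver 1→2 → ∅
[9] deliver 2→3 → N3(foll t1 [-])
[10] deliver 3→2 → ∅
[11] deliver 3→1 → ∅
[12] timeout(0) → N0(cand t1 [-])
[13] deliver 4→1 → ∅
[14] timeout(1) → N1(cand t2 [s])
[15] deliver 3→1 → ∅
[16] timeout(1) → N1(cand t3 [s])
[17] deliver 4→0 → ∅

empty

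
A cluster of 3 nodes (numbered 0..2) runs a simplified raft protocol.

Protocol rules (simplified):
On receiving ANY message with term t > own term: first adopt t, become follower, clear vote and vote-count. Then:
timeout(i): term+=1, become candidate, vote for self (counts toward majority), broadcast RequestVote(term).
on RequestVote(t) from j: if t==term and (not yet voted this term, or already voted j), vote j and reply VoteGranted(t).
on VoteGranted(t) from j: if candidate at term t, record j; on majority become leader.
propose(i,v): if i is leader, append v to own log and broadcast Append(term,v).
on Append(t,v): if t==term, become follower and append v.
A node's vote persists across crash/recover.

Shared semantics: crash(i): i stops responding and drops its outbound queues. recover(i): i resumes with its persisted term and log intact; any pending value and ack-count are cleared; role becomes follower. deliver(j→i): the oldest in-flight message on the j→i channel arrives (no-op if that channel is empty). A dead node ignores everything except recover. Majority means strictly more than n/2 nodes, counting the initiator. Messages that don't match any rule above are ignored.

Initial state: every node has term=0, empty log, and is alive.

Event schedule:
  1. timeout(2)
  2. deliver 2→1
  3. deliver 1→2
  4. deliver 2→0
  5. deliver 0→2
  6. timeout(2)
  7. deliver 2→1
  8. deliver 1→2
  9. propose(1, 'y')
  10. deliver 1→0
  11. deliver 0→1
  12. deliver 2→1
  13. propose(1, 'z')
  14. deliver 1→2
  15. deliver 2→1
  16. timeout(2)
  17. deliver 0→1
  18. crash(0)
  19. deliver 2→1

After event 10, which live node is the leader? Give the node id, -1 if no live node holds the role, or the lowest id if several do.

1. timeout(2):  <2:cand t1 ->
2. deliver 2→1:  <1:foll t1 ->
3. deliver 1→2:  <2:lead t1 ->
4. deliver 2→0:  <0:foll t1 ->
5. deliver 0→2:  nop
6. timeout(2):  <2:cand t2 ->
7. deliver 2→1:  <1:foll t2 ->
8. deliver 1→2:  <2:lead t2 ->
9. propose(1,'y'):  nop
10. deliver 1→0:  nop

2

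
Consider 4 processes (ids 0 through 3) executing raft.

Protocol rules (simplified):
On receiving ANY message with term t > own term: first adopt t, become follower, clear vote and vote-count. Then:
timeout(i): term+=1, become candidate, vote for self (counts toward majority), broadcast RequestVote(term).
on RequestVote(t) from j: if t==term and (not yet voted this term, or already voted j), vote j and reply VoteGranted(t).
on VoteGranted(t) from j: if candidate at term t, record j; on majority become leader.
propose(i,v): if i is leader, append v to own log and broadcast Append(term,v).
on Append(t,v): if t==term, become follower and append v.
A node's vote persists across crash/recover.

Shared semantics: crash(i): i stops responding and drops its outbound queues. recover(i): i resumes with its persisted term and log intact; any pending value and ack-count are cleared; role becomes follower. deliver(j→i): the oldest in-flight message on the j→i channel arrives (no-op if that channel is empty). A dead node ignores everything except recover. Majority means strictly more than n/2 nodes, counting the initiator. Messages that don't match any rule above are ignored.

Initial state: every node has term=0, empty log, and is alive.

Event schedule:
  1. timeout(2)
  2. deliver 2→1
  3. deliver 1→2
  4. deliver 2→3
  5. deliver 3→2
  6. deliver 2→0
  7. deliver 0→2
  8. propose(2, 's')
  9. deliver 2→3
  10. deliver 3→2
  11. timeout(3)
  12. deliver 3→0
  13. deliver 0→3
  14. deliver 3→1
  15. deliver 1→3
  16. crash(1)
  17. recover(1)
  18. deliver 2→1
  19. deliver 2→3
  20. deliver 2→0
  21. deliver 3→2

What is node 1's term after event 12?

e1 timeout(2): 2[cand,t=1,-]
e2 deliver 2→1: 1[foll,t=1,-]
e3 deliver 1→2: ·
e4 deliver 2→3: 3[foll,t=1,-]
e5 deliver 3→2: 2[lead,t=1,-]
e6 deliver 2→0: 0[foll,t=1,-]
e7 deliver 0→2: ·
e8 propose(2,'s'): 2[lead,t=1,s]
e9 deliver 2→3: 3[foll,t=1,s]
e10 deliver 3→2: ·
e11 timeout(3): 3[cand,t=2,s]
e12 deliver 3→0: 0[foll,t=2,-]

1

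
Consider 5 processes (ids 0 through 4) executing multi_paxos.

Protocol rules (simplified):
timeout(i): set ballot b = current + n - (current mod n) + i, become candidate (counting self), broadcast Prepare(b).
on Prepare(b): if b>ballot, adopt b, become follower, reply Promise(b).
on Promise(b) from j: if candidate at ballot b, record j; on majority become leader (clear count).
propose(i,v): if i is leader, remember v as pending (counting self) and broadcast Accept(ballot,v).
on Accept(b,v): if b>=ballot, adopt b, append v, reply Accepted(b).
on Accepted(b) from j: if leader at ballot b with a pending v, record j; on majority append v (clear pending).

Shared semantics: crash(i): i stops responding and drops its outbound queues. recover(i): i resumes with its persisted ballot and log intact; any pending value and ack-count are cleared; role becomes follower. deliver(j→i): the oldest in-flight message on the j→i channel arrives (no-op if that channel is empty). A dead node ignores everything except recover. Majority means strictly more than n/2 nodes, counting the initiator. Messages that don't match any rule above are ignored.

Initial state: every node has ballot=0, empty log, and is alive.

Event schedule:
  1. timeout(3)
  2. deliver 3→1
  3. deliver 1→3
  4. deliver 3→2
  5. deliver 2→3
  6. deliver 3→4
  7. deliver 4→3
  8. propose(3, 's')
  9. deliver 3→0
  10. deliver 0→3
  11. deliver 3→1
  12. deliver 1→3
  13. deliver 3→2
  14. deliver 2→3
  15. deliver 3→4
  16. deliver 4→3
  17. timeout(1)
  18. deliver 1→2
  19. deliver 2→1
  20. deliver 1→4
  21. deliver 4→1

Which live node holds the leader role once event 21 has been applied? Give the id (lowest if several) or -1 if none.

[1] timeout(3) → N3(cand b8 [-])
[2] deliver 3→1 → N1(foll b8 [-])
[3] deliver 1→3 → ∅
[4] deliver 3→2 → N2(foll b8 [-])
[5] deliver 2→3 → N3(lead b8 [-])
[6] deliver 3→4 → N4(foll b8 [-])
[7] deliver 4→3 → ∅
[8] propose(3,'s') → ∅
[9] deliver 3→0 → N0(foll b8 [-])
[10] deliver 0→3 → ∅
[11] deliver 3→1 → N1(foll b8 [s])
[12] deliver 1→3 → ∅
[13] deliver 3→2 → N2(foll b8 [s])
[14] deliver 2→3 → N3(lead b8 [s])
[15] deliver 3→4 → N4(foll b8 [s])
[16] deliver 4→3 → ∅
[17] timeout(1) → N1(cand b11 [s])
[18] deliver 1→2 → N2(foll b11 [s])
[19] deliver 2→1 → ∅
[20] deliver 1→4 → N4(foll b11 [s])
[21] deliver 4→1 → N1(lead b11 [s])

1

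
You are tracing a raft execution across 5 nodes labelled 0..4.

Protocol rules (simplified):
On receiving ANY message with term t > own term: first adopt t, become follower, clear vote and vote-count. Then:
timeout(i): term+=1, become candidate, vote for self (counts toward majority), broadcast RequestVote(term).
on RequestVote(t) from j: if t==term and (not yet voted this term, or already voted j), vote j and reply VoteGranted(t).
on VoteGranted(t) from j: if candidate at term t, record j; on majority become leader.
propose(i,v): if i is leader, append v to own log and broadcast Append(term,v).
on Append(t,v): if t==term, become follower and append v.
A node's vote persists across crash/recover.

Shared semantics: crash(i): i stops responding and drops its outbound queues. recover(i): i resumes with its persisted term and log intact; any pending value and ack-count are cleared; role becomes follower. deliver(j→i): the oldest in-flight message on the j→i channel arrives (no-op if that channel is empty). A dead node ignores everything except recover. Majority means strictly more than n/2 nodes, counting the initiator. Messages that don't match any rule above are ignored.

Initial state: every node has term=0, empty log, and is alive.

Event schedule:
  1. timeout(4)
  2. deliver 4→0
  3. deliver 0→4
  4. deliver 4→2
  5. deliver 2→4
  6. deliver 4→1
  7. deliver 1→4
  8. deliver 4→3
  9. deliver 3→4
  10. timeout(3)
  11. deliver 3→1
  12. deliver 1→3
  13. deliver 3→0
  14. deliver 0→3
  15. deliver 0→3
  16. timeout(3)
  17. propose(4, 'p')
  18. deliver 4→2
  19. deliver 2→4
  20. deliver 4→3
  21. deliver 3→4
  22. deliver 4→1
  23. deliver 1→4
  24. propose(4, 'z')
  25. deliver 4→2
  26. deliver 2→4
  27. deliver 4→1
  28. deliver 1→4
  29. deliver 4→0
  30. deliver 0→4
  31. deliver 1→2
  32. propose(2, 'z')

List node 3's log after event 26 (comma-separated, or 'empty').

e1 timeout(4): 4[cand,t=1,-]
e2 deliver 4→0: 0[foll,t=1,-]
e3 deliver 0→4: ·
e4 deliver 4→2: 2[foll,t=1,-]
e5 deliver 2→4: 4[lead,t=1,-]
e6 deliver 4→1: 1[foll,t=1,-]
e7 deliver 1→4: ·
e8 deliver 4→3: 3[foll,t=1,-]
e9 deliver 3→4: ·
e10 timeout(3): 3[cand,t=2,-]
e11 deliver 3→1: 1[foll,t=2,-]
e12 deliver 1→3: ·
e13 deliver 3→0: 0[foll,t=2,-]
e14 deliver 0→3: 3[lead,t=2,-]
e15 deliver 0→3: ·
e16 timeout(3): 3[cand,t=3,-]
e17 propose(4,'p'): 4[lead,t=1,p]
e18 deliver 4→2: 2[foll,t=1,p]
e19 deliver 2→4: ·
e20 deliver 4→3: ·
e21 deliver 3→4: 4[foll,t=2,p]
e22 deliver 4→1: ·
e23 deliver 1→4: ·
e24 propose(4,'z'): ·
e25 deliver 4→2: ·
e26 deliver 2→4: ·

empty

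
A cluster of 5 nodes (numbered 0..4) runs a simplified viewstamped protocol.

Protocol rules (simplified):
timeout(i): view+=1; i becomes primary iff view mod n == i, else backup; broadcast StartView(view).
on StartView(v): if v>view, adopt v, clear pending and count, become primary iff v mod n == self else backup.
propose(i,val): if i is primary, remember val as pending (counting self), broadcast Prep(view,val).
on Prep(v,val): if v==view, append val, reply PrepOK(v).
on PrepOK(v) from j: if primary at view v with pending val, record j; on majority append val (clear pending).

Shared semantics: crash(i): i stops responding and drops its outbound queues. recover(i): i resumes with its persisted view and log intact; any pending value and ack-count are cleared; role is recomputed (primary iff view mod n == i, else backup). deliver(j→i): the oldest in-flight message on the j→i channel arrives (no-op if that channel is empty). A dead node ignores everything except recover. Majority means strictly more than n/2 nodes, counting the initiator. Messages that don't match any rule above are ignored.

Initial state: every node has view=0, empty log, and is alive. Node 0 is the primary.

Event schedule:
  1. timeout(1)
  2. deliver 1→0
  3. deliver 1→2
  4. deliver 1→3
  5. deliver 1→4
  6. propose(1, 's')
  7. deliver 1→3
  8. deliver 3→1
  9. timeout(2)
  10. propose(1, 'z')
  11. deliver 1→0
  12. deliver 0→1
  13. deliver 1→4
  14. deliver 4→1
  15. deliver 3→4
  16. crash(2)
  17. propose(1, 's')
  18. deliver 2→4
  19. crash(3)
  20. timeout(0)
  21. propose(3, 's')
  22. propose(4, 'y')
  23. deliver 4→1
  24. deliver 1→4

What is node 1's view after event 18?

1

e1 timeout(1): 1[prim,v=1,-]
e2 deliver 1→0: 0[back,v=1,-]
e3 deliver 1→2: 2[back,v=1,-]
e4 deliver 1→3: 3[back,v=1,-]
e5 deliver 1→4: 4[back,v=1,-]
e6 propose(1,'s'): ·
e7 deliver 1→3: 3[back,v=1,s]
e8 deliver 3→1: ·
e9 timeout(2): 2[prim,v=2,-]
e10 propose(1,'z'): ·
e11 deliver 1→0: 0[back,v=1,s]
e12 deliver 0→1: ·
e13 deliver 1→4: 4[back,v=1,s]
e14 deliver 4→1: 1[prim,v=1,z]
e15 deliver 3→4: ·
e16 crash(2): 2[✗prim,v=2,-]
e17 propose(1,'s'): ·
e18 deliver 2→4: ·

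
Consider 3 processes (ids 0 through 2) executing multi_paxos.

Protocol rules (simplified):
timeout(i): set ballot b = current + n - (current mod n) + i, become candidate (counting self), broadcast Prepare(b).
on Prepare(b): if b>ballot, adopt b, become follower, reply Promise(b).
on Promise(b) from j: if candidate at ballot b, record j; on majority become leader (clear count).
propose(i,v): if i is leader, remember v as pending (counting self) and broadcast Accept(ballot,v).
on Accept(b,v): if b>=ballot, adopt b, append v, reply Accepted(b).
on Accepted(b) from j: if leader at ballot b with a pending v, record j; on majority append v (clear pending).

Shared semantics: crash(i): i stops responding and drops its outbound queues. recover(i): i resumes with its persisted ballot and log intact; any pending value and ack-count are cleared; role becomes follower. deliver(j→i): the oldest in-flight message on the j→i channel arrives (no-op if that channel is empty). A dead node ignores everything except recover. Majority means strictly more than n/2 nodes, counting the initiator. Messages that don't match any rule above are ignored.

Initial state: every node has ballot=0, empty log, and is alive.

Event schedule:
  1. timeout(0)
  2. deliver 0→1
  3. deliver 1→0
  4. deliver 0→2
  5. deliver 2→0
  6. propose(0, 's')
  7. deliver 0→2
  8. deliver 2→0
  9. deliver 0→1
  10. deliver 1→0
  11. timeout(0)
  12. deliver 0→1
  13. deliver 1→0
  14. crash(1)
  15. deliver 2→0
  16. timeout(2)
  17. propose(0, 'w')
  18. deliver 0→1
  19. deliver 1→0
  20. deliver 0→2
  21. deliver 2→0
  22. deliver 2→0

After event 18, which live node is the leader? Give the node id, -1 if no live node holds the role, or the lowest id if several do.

0

e1 timeout(0): 0[cand,b=3,-]
e2 deliver 0→1: 1[foll,b=3,-]
e3 deliver 1→0: 0[lead,b=3,-]
e4 deliver 0→2: 2[foll,b=3,-]
e5 deliver 2→0: ·
e6 propose(0,'s'): ·
e7 deliver 0→2: 2[foll,b=3,s]
e8 deliver 2→0: 0[lead,b=3,s]
e9 deliver 0→1: 1[foll,b=3,s]
e10 deliver 1→0: ·
e11 timeout(0): 0[cand,b=6,s]
e12 deliver 0→1: 1[foll,b=6,s]
e13 deliver 1→0: 0[lead,b=6,s]
e14 crash(1): 1[✗foll,b=6,s]
e15 deliver 2→0: ·
e16 timeout(2): 2[cand,b=8,s]
e17 propose(0,'w'): ·
e18 deliver 0→1: ·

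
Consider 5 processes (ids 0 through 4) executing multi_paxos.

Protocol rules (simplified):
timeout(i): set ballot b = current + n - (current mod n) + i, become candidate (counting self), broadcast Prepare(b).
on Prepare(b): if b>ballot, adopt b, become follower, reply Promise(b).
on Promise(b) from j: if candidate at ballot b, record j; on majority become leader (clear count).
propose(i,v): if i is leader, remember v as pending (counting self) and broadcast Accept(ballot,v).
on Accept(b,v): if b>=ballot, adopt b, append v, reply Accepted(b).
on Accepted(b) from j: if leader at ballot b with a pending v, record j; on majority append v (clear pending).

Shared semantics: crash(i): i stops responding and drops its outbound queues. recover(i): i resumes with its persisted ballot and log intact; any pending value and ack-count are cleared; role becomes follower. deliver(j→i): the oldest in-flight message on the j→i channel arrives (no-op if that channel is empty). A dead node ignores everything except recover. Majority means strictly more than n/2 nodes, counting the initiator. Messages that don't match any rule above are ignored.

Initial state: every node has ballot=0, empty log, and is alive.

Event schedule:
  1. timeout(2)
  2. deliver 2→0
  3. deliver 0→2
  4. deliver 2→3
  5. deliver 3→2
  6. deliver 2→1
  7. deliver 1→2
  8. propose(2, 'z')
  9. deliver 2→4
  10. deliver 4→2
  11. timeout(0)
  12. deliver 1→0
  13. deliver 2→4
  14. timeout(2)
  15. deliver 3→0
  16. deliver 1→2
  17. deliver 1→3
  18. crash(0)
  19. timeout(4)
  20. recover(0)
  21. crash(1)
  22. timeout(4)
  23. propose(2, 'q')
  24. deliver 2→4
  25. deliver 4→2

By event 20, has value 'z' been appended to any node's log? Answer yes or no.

[1] timeout(2) → N2(cand b7 [-])
[2] deliver 2→0 → N0(foll b7 [-])
[3] deliver 0→2 → ∅
[4] deliver 2→3 → N3(foll b7 [-])
[5] deliver 3→2 → N2(lead b7 [-])
[6] deliver 2→1 → N1(foll b7 [-])
[7] deliver 1→2 → ∅
[8] propose(2,'z') → ∅
[9] deliver 2→4 → N4(foll b7 [-])
[10] deliver 4→2 → ∅
[11] timeout(0) → N0(cand b10 [-])
[12] deliver 1→0 → ∅
[13] deliver 2→4 → N4(foll b7 [z])
[14] timeout(2) → N2(cand b12 [-])
[15] deliver 3→0 → ∅
[16] deliver 1→2 → ∅
[17] deliver 1→3 → ∅
[18] crash(0) → N0(✗cand b10 [-])
[19] timeout(4) → N4(cand b14 [z])
[20] recover(0) → N0(foll b10 [-])

yes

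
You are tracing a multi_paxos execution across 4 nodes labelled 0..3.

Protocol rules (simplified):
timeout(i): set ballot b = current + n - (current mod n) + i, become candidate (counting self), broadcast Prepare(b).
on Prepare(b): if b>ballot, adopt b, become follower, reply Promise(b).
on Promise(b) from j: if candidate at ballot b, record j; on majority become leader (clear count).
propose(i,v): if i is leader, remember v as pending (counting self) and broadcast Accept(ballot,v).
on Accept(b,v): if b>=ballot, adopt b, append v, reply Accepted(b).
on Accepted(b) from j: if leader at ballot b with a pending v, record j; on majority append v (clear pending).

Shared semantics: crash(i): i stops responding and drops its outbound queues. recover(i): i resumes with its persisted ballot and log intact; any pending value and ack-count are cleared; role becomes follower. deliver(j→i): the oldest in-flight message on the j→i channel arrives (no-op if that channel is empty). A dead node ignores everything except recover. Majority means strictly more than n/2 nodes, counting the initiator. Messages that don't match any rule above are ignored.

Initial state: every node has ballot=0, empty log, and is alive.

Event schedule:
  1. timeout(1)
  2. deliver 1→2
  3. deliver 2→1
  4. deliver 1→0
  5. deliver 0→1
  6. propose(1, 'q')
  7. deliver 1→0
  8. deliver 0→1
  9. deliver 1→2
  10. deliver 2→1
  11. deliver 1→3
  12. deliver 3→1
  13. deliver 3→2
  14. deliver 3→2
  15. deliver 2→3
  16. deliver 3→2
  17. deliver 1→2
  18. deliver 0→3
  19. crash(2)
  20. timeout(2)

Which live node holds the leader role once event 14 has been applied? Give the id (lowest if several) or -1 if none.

1. timeout(1):  <1:cand b5 ->
2. deliver 1→2:  <2:foll b5 ->
3. deliver 2→1:  nop
4. deliver 1→0:  <0:foll b5 ->
5. deliver 0→1:  <1:lead b5 ->
6. propose(1,'q'):  nop
7. deliver 1→0:  <0:foll b5 q>
8. deliver 0→1:  nop
9. deliver 1→2:  <2:foll b5 q>
10. deliver 2→1:  <1:lead b5 q>
11. deliver 1→3:  <3:foll b5 ->
12. deliver 3→1:  nop
13. deliver 3→2:  nop
14. deliver 3→2:  nop

1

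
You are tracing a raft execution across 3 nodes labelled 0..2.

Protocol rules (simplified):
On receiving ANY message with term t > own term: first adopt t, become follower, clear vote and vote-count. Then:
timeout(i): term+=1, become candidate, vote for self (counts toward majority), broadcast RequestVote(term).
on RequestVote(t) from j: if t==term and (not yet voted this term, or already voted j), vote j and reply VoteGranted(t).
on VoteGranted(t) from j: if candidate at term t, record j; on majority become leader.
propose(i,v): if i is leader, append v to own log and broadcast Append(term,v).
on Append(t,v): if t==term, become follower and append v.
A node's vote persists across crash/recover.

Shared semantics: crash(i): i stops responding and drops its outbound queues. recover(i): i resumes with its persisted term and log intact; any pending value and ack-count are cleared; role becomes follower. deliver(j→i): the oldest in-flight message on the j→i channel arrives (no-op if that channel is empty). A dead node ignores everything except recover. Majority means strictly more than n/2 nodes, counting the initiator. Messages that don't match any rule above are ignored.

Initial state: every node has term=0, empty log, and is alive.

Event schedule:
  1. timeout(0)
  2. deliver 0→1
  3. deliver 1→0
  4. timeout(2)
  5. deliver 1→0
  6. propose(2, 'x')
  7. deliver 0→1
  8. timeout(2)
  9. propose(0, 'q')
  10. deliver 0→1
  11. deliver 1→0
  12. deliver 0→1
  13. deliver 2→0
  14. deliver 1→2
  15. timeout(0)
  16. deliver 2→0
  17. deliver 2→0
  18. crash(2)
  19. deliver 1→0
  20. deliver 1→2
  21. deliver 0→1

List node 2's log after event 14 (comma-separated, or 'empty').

after 1 — timeout(0): n0:cand/t1/[-]
after 2 — deliver 0→1: n1:foll/t1/[-]
after 3 — deliver 1→0: n0:lead/t1/[-]
after 4 — timeout(2): n2:cand/t1/[-]
after 5 — deliver 1→0: ·
after 6 — propose(2,'x'): ·
after 7 — deliver 0→1: ·
after 8 — timeout(2): n2:cand/t2/[-]
after 9 — propose(0,'q'): n0:lead/t1/[q]
after 10 — deliver 0→1: n1:foll/t1/[q]
after 11 — deliver 1→0: ·
after 12 — deliver 0→1: ·
after 13 — deliver 2→0: ·
after 14 — deliver 1→2: ·

empty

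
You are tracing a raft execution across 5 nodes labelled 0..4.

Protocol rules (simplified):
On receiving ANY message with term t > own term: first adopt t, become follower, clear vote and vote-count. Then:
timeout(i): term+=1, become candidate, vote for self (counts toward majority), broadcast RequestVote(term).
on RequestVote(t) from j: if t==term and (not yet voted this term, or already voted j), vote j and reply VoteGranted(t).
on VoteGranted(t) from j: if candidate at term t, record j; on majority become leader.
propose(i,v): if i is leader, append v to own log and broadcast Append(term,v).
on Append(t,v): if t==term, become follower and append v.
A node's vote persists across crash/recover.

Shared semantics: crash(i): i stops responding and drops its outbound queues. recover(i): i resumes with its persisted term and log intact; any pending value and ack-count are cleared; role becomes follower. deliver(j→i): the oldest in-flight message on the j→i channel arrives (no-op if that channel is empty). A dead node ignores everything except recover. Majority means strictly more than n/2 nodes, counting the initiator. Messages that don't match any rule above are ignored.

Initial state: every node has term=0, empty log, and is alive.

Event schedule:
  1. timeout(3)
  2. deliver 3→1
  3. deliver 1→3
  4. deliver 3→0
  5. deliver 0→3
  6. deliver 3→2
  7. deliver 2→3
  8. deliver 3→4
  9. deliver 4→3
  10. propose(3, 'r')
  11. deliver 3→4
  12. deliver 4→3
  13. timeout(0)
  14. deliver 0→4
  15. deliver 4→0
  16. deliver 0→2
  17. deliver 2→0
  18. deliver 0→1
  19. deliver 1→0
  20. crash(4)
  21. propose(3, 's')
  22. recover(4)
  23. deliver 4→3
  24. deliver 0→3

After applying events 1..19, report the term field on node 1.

2

1. timeout(3):  <3:cand t1 ->
2. deliver 3→1:  <1:foll t1 ->
3. deliver 1→3:  nop
4. deliver 3→0:  <0:foll t1 ->
5. deliver 0→3:  <3:lead t1 ->
6. deliver 3→2:  <2:foll t1 ->
7. deliver 2→3:  nop
8. deliver 3→4:  <4:foll t1 ->
9. deliver 4→3:  nop
10. propose(3,'r'):  <3:lead t1 r>
11. deliver 3→4:  <4:foll t1 r>
12. deliver 4→3:  nop
13. timeout(0):  <0:cand t2 ->
14. deliver 0→4:  <4:foll t2 r>
15. deliver 4→0:  nop
16. deliver 0→2:  <2:foll t2 ->
17. deliver 2→0:  <0:lead t2 ->
18. deliver 0→1:  <1:foll t2 ->
19. deliver 1→0:  nop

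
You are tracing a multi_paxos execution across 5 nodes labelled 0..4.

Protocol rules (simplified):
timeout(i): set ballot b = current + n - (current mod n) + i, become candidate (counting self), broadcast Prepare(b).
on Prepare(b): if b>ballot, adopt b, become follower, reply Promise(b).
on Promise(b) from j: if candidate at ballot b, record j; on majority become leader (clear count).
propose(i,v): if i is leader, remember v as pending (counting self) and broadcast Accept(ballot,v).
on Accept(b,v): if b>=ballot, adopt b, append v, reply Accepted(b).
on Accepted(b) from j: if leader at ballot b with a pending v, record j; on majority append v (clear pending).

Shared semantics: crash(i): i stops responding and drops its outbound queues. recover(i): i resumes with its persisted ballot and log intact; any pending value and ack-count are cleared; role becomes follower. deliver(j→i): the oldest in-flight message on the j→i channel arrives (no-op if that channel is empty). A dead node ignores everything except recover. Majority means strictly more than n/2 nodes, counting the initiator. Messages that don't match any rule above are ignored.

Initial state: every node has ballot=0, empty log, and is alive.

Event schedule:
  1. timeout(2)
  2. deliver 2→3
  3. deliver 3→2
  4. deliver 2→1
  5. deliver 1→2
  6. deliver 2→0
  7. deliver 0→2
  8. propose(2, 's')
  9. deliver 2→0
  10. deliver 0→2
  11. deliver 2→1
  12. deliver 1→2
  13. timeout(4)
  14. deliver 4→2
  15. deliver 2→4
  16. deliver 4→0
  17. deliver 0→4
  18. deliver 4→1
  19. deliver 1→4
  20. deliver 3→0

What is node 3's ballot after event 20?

7

[1] timeout(2) → N2(cand b7 [-])
[2] deliver 2→3 → N3(foll b7 [-])
[3] deliver 3→2 → ∅
[4] deliver 2→1 → N1(foll b7 [-])
[5] deliver 1→2 → N2(lead b7 [-])
[6] deliver 2→0 → N0(foll b7 [-])
[7] deliver 0→2 → ∅
[8] propose(2,'s') → ∅
[9] deliver 2→0 → N0(foll b7 [s])
[10] deliver 0→2 → ∅
[11] deliver 2→1 → N1(foll b7 [s])
[12] deliver 1→2 → N2(lead b7 [s])
[13] timeout(4) → N4(cand b9 [-])
[14] deliver 4→2 → N2(foll b9 [s])
[15] deliver 2→4 → ∅
[16] deliver 4→0 → N0(foll b9 [s])
[17] deliver 0→4 → ∅
[18] deliver 4→1 → N1(foll b9 [s])
[19] deliver 1→4 → N4(lead b9 [-])
[20] deliver 3→0 → ∅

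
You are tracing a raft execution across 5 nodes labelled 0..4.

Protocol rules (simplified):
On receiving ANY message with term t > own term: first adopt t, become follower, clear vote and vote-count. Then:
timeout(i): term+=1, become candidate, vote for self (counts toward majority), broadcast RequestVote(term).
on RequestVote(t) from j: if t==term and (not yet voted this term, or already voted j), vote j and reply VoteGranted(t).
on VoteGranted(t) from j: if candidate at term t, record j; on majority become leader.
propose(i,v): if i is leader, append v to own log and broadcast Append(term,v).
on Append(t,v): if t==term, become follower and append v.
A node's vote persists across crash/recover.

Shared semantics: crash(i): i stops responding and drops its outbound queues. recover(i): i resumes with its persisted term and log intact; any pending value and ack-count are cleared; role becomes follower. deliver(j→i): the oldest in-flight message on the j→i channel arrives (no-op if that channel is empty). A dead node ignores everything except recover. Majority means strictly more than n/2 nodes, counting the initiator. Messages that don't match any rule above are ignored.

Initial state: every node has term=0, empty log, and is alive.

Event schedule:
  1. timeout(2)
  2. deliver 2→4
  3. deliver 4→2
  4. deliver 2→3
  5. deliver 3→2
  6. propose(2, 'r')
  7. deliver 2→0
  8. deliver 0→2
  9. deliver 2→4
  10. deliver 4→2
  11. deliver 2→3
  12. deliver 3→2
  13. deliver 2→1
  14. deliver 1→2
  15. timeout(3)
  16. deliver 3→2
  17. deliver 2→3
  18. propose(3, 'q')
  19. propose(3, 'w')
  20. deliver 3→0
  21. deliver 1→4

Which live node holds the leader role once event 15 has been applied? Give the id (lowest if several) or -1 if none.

2

1. timeout(2):  <2:cand t1 ->
2. deliver 2→4:  <4:foll t1 ->
3. deliver 4→2:  nop
4. deliver 2→3:  <3:foll t1 ->
5. deliver 3→2:  <2:lead t1 ->
6. propose(2,'r'):  <2:lead t1 r>
7. deliver 2→0:  <0:foll t1 ->
8. deliver 0→2:  nop
9. deliver 2→4:  <4:foll t1 r>
10. deliver 4→2:  nop
11. deliver 2→3:  <3:foll t1 r>
12. deliver 3→2:  nop
13. deliver 2→1:  <1:foll t1 ->
14. deliver 1→2:  nop
15. timeout(3):  <3:cand t2 r>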